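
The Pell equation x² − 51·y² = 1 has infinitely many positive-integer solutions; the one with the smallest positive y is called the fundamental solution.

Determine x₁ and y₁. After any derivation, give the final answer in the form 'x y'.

[7; 7,14] for √51; ℓ=2 ⇒ convergent index 1
a_0=7:  p_0=7·1+0=7,  q_0=7·0+1=1
a_1=7:  p_1=7·7+1=50,  q_1=7·1+0=7
→ (50, 7).  Check: 50²=2500, 51·7²=2499, difference 1.

50 7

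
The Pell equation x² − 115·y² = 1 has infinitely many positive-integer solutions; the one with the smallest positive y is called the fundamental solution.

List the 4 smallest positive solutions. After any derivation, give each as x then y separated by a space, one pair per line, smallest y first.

√115 = [10; 1,2,1,1,1,1,1,2,1,20, …], period ℓ=10 (even) → k=9
i=0: a=10 ⇒ p=10, q=1
i=1: a=1 ⇒ p=11, q=1
i=2: a=2 ⇒ p=32, q=3
i=3: a=1 ⇒ p=43, q=4
…
i=5: a=1 ⇒ p=118, q=11
…
i=8: a=2 ⇒ p=815, q=76
i=9: a=1 ⇒ p=1126, q=105
→ (1126, 105).  Check: 1126²=1267876, 115·105²=1267875, difference 1.
(1126+105√115)^2 = 2535751 + 236460√115
(1126+105√115)^3 = 5710510126 + 532507815√115
(1126+105√115)^4 = 12860066268001 + 1199207362920√115

1126 105
2535751 236460
5710510126 532507815
12860066268001 1199207362920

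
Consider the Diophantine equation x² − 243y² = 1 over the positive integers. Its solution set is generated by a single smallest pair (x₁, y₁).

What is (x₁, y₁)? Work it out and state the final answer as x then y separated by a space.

d=243: √d = [15; 1,1,2,3,15,3,2,1,1,30] (ℓ=10, even), read p_9/q_9
i=0: a=15 ⇒ p=15, q=1
i=1: a=1 ⇒ p=16, q=1
i=2: a=1 ⇒ p=31, q=2
i=3: a=2 ⇒ p=78, q=5
i=4: a=3 ⇒ p=265, q=17
…
i=6: a=3 ⇒ p=12424, q=797
i=7: a=2 ⇒ p=28901, q=1854
i=8: a=1 ⇒ p=41325, q=2651
i=9: a=1 ⇒ p=70226, q=4505
(x₁, y₁) = (70226, 4505);  70226² − 243·4505² = 1 ✓

70226 4505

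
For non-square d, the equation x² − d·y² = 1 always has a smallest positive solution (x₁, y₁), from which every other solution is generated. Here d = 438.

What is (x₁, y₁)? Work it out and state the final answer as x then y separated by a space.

293 14

√438 = [20; 1,12,1,40, …], period ℓ=4 (even) → k=3
k=0  a_k=20  p_k/q_k = 20/1
…
k=2  a_k=12  p_k/q_k = 272/13
k=3  a_k=1  p_k/q_k = 293/14
(x₁, y₁) = (293, 14);  293² − 438·14² = 1 ✓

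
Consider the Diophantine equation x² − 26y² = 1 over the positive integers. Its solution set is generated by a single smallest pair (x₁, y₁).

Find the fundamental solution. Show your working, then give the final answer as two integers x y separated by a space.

d=26: √d = [5; 10] (ℓ=1, odd), read p_1/q_1
i=0: a=5 ⇒ p=5, q=1
i=1: a=10 ⇒ p=51, q=10
→ (51, 10).  Check: 51²=2601, 26·10²=2600, difference 1.

51 10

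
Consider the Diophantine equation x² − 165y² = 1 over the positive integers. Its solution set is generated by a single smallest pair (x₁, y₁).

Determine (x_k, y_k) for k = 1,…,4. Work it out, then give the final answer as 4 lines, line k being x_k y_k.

1079 84
2328481 181272
5024860919 391184892
10843647534721 844176815664

[12; 1,5,2,5,1,24] for √165; ℓ=6 ⇒ convergent index 5
step 0: (12, 1)  from 12·(1,0) + (0,1)
…
step 2: (77, 6)  from 5·(13,1) + (12,1)
step 3: (167, 13)  from 2·(77,6) + (13,1)
step 4: (912, 71)  from 5·(167,13) + (77,6)
step 5: (1079, 84)  from 1·(912,71) + (167,13)
fundamental: x₁=1079, y₁=84  (since 1164241 − 165·7056 = 1)
(1079+84√165)^2 = 2328481 + 181272√165
(1079+84√165)^3 = 5024860919 + 391184892√165
(1079+84√165)^4 = 10843647534721 + 844176815664√165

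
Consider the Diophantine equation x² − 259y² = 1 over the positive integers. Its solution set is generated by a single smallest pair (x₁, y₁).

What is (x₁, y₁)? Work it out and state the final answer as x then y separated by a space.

847225 52644

d=259: √d = [16; 10,1,2,3,4,3,2,1,10,32] (ℓ=10, even), read p_9/q_9
step 0: (16, 1)  from 16·(1,0) + (0,1)
…
step 2: (177, 11)  from 1·(161,10) + (16,1)
step 3: (515, 32)  from 2·(177,11) + (161,10)
…
step 5: (7403, 460)  from 4·(1722,107) + (515,32)
…
step 8: (79196, 4921)  from 1·(55265,3434) + (23931,1487)
step 9: (847225, 52644)  from 10·(79196,4921) + (55265,3434)
→ (847225, 52644).  Check: 847225²=717790200625, 259·52644²=717790200624, difference 1.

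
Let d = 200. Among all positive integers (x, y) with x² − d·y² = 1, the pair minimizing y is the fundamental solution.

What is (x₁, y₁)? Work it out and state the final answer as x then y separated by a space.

99 7

√200 = [14; 7,28, …], period ℓ=2 (even) → k=1
a_0=14:  p_0=14·1+0=14,  q_0=14·0+1=1
a_1=7:  p_1=7·14+1=99,  q_1=7·1+0=7
fundamental: x₁=99, y₁=7  (since 9801 − 200·49 = 1)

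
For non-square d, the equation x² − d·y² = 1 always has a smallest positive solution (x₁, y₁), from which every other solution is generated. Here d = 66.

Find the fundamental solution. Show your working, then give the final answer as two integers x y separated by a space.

65 8

d=66: √d = [8; 8,16] (ℓ=2, even), read p_1/q_1
a_0=8:  p_0=8·1+0=8,  q_0=8·0+1=1
a_1=8:  p_1=8·8+1=65,  q_1=8·1+0=8
(x₁, y₁) = (65, 8);  65² − 66·8² = 1 ✓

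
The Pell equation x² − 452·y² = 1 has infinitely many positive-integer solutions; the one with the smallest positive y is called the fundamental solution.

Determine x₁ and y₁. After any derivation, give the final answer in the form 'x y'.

d=452: √d = [21; 3,1,5,3,10,3,5,1,3,42] (ℓ=10, even), read p_9/q_9
k=0  a_k=21  p_k/q_k = 21/1
k=1  a_k=3  p_k/q_k = 64/3
k=2  a_k=1  p_k/q_k = 85/4
k=3  a_k=5  p_k/q_k = 489/23
k=4  a_k=3  p_k/q_k = 1552/73
…
k=6  a_k=3  p_k/q_k = 49579/2332
k=7  a_k=5  p_k/q_k = 263904/12413
k=8  a_k=1  p_k/q_k = 313483/14745
k=9  a_k=3  p_k/q_k = 1204353/56648
(x₁, y₁) = (1204353, 56648);  1204353² − 452·56648² = 1 ✓

1204353 56648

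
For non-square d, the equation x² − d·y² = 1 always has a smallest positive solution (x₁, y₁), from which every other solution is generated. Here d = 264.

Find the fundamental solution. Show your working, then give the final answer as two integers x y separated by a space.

65 4

√264 → a₀=16, period (4,32); ℓ=2 even so k=1
k=0  a_k=16  p_k/q_k = 16/1
k=1  a_k=4  p_k/q_k = 65/4
fundamental: x₁=65, y₁=4  (since 4225 − 264·16 = 1)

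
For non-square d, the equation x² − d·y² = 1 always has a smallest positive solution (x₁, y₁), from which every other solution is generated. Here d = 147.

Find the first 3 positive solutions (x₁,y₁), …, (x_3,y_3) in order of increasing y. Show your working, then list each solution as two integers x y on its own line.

97 8
18817 1552
3650401 301080

[12; 8,24] for √147; ℓ=2 ⇒ convergent index 1
a_0=12:  p_0=12·1+0=12,  q_0=12·0+1=1
a_1=8:  p_1=8·12+1=97,  q_1=8·1+0=8
fundamental: x₁=97, y₁=8  (since 9409 − 147·64 = 1)
(x_2, y_2) = (97·97 + 147·8·8, 97·8 + 8·97) = (18817, 1552)
(x_3, y_3) = (97·18817 + 147·8·1552, 97·1552 + 8·18817) = (3650401, 301080)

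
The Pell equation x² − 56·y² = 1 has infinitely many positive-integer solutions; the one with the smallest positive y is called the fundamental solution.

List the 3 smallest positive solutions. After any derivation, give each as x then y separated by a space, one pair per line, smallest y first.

[7; 2,14] for √56; ℓ=2 ⇒ convergent index 1
k=0  a_k=7  p_k/q_k = 7/1
k=1  a_k=2  p_k/q_k = 15/2
(x₁, y₁) = (15, 2);  15² − 56·2² = 1 ✓
k=2:  x_2 = 15·15+56·2·2 = 449,  y_2 = 15·2+2·15 = 60
k=3:  x_3 = 15·449+56·2·60 = 13455,  y_3 = 15·60+2·449 = 1798

15 2
449 60
13455 1798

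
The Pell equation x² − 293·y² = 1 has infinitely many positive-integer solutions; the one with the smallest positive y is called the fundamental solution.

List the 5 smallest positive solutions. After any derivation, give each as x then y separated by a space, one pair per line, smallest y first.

√293 → a₀=17, period (8,1,1,8,34); ℓ=5 odd so k=9
i=0: a=17 ⇒ p=17, q=1
i=1: a=8 ⇒ p=137, q=8
…
i=3: a=1 ⇒ p=291, q=17
i=4: a=8 ⇒ p=2482, q=145
i=5: a=34 ⇒ p=84679, q=4947
i=6: a=8 ⇒ p=679914, q=39721
i=7: a=1 ⇒ p=764593, q=44668
i=8: a=1 ⇒ p=1444507, q=84389
i=9: a=8 ⇒ p=12320649, q=719780
(x₁, y₁) = (12320649, 719780);  12320649² − 293·719780² = 1 ✓
k=2:  x_2 = 12320649·12320649+293·719780·719780 = 303596783562401,  y_2 = 12320649·719780+719780·12320649 = 17736313474440
k=3:  x_3 = 12320649·303596783562401+293·719780·17736313474440 = 7481018815602612315849,  y_3 = 12320649·17736313474440+719780·303596783562401 = 437045785745090703340
k=4:  x_4 = 12320649·7481018815602612315849+293·719780·437045785745090703340 = 184342013978870716056521769601,  y_4 = 12320649·437045785745090703340+719780·7481018815602612315849 = 10769375446188914321717060880
k=5:  x_5 = 12320649·184342013978870716056521769601+293·719780·10769375446188914321717060880 = 4542426500373511536803322165613266249,  y_5 = 12320649·10769375446188914321717060880+719780·184342013978870716056521769601 = 265371389643423565052112223737518900

12320649 719780
303596783562401 17736313474440
7481018815602612315849 437045785745090703340
184342013978870716056521769601 10769375446188914321717060880
4542426500373511536803322165613266249 265371389643423565052112223737518900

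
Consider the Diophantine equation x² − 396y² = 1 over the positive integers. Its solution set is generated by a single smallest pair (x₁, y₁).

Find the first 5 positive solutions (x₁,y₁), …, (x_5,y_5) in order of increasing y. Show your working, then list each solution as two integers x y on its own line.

199 10
79201 3980
31521799 1584030
12545596801 630439960
4993116004999 250913520050

d=396: √d = [19; 1,8,1,38] (ℓ=4, even), read p_3/q_3
step 0: (19, 1)  from 19·(1,0) + (0,1)
step 1: (20, 1)  from 1·(19,1) + (1,0)
step 2: (179, 9)  from 8·(20,1) + (19,1)
step 3: (199, 10)  from 1·(179,9) + (20,1)
→ (199, 10).  Check: 199²=39601, 396·10²=39600, difference 1.
k=2:  x_2 = 199·199+396·10·10 = 79201,  y_2 = 199·10+10·199 = 3980
k=3:  x_3 = 199·79201+396·10·3980 = 31521799,  y_3 = 199·3980+10·79201 = 1584030
k=4:  x_4 = 199·31521799+396·10·1584030 = 12545596801,  y_4 = 199·1584030+10·31521799 = 630439960
k=5:  x_5 = 199·12545596801+396·10·630439960 = 4993116004999,  y_5 = 199·630439960+10·12545596801 = 250913520050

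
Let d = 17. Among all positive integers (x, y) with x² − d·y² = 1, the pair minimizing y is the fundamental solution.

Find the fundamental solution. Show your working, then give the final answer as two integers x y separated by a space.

[4; 8] for √17; ℓ=1 ⇒ convergent index 1
a_0=4:  p_0=4·1+0=4,  q_0=4·0+1=1
a_1=8:  p_1=8·4+1=33,  q_1=8·1+0=8
fundamental: x₁=33, y₁=8  (since 1089 − 17·64 = 1)

33 8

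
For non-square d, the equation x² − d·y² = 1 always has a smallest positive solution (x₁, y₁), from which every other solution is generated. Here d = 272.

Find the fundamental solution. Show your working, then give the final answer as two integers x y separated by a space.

√272 = [16; 2,32, …], period ℓ=2 (even) → k=1
i=0: a=16 ⇒ p=16, q=1
i=1: a=2 ⇒ p=33, q=2
→ (33, 2).  Check: 33²=1089, 272·2²=1088, difference 1.

33 2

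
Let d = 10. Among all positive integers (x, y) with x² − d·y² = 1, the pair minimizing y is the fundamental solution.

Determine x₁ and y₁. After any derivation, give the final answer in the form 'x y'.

19 6

[3; 6] for √10; ℓ=1 ⇒ convergent index 1
a_0=3:  p_0=3·1+0=3,  q_0=3·0+1=1
a_1=6:  p_1=6·3+1=19,  q_1=6·1+0=6
fundamental: x₁=19, y₁=6  (since 361 − 10·36 = 1)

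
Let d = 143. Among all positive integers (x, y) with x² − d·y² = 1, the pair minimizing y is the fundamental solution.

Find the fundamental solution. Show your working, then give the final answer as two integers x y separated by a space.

d=143: √d = [11; 1,22] (ℓ=2, even), read p_1/q_1
step 0: (11, 1)  from 11·(1,0) + (0,1)
step 1: (12, 1)  from 1·(11,1) + (1,0)
fundamental: x₁=12, y₁=1  (since 144 − 143·1 = 1)

12 1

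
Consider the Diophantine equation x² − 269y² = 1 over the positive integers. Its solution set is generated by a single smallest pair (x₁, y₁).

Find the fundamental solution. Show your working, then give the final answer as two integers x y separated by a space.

√269 → a₀=16, period (2,2,32); ℓ=3 odd so k=5
step 0: (16, 1)  from 16·(1,0) + (0,1)
…
step 3: (2657, 162)  from 32·(82,5) + (33,2)
step 4: (5396, 329)  from 2·(2657,162) + (82,5)
step 5: (13449, 820)  from 2·(5396,329) + (2657,162)
(x₁, y₁) = (13449, 820);  13449² − 269·820² = 1 ✓

13449 820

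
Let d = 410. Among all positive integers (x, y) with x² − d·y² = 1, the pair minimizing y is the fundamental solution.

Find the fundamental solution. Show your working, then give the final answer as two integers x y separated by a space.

81 4

d=410: √d = [20; 4,40] (ℓ=2, even), read p_1/q_1
a_0=20:  p_0=20·1+0=20,  q_0=20·0+1=1
a_1=4:  p_1=4·20+1=81,  q_1=4·1+0=4
fundamental: x₁=81, y₁=4  (since 6561 − 410·16 = 1)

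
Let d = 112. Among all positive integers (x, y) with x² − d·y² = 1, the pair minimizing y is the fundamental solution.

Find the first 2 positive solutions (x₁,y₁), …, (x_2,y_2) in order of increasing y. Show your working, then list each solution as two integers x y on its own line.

127 12
32257 3048

√112 = [10; 1,1,2,1,1,20, …], period ℓ=6 (even) → k=5
i=0: a=10 ⇒ p=10, q=1
…
i=2: a=1 ⇒ p=21, q=2
…
i=4: a=1 ⇒ p=74, q=7
i=5: a=1 ⇒ p=127, q=12
→ (127, 12).  Check: 127²=16129, 112·12²=16128, difference 1.
(x_2, y_2) = (127·127 + 112·12·12, 127·12 + 12·127) = (32257, 3048)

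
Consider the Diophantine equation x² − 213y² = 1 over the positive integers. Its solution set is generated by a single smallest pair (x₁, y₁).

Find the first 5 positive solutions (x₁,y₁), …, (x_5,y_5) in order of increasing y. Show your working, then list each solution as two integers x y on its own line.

194399 13320
75581942401 5178789360
29386108041429599 2013502945575960
11425260034216163289601 782845918228863306720
4442118250753789746628859999 304368927313532092980546600

d=213: √d = [14; 1,1,2,6,1,8,1,6,2,1,1,28] (ℓ=12, even), read p_11/q_11
step 0: (14, 1)  from 14·(1,0) + (0,1)
step 1: (15, 1)  from 1·(14,1) + (1,0)
…
step 3: (73, 5)  from 2·(29,2) + (15,1)
step 4: (467, 32)  from 6·(73,5) + (29,2)
step 5: (540, 37)  from 1·(467,32) + (73,5)
…
step 9: (78825, 5401)  from 2·(36749,2518) + (5327,365)
step 10: (115574, 7919)  from 1·(78825,5401) + (36749,2518)
step 11: (194399, 13320)  from 1·(115574,7919) + (78825,5401)
(x₁, y₁) = (194399, 13320);  194399² − 213·13320² = 1 ✓
(194399+13320√213)^2 = 75581942401 + 5178789360√213
(194399+13320√213)^3 = 29386108041429599 + 2013502945575960√213
(194399+13320√213)^4 = 11425260034216163289601 + 782845918228863306720√213
(194399+13320√213)^5 = 4442118250753789746628859999 + 304368927313532092980546600√213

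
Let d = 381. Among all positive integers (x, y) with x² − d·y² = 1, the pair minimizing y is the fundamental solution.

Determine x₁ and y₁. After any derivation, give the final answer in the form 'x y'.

1015 52

√381 = [19; 1,1,12,1,1,38, …], period ℓ=6 (even) → k=5
k=0  a_k=19  p_k/q_k = 19/1
k=1  a_k=1  p_k/q_k = 20/1
…
k=3  a_k=12  p_k/q_k = 488/25
k=4  a_k=1  p_k/q_k = 527/27
k=5  a_k=1  p_k/q_k = 1015/52
→ (1015, 52).  Check: 1015²=1030225, 381·52²=1030224, difference 1.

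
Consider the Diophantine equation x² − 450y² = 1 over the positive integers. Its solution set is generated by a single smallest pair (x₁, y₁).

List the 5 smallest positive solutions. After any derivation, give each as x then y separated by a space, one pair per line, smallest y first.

19601 924
768398401 36222648
30122754096401 1420000245972
1180872205318713601 55666849606371696
46292552162781456490001 2182251836848982980620

d=450: √d = [21; 4,1,2,4,2,1,4,42] (ℓ=8, even), read p_7/q_7
k=0  a_k=21  p_k/q_k = 21/1
k=1  a_k=4  p_k/q_k = 85/4
k=2  a_k=1  p_k/q_k = 106/5
k=3  a_k=2  p_k/q_k = 297/14
k=4  a_k=4  p_k/q_k = 1294/61
k=5  a_k=2  p_k/q_k = 2885/136
k=6  a_k=1  p_k/q_k = 4179/197
k=7  a_k=4  p_k/q_k = 19601/924
(x₁, y₁) = (19601, 924);  19601² − 450·924² = 1 ✓
n=2: (19601,924)∘(19601,924) = (19601·19601+450·924·924, 19601·924+924·19601) = (768398401,36222648)
n=3: (768398401,36222648)∘(19601,924) = (19601·768398401+450·924·36222648, 19601·36222648+924·768398401) = (30122754096401,1420000245972)
n=4: (30122754096401,1420000245972)∘(19601,924) = (19601·30122754096401+450·924·1420000245972, 19601·1420000245972+924·30122754096401) = (1180872205318713601,55666849606371696)
n=5: (1180872205318713601,55666849606371696)∘(19601,924) = (19601·1180872205318713601+450·924·55666849606371696, 19601·55666849606371696+924·1180872205318713601) = (46292552162781456490001,2182251836848982980620)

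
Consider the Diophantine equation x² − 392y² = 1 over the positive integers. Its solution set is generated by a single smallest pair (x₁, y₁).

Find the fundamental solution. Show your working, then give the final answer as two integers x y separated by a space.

99 5

√392 = [19; 1,3,1,38, …], period ℓ=4 (even) → k=3
step 0: (19, 1)  from 19·(1,0) + (0,1)
step 1: (20, 1)  from 1·(19,1) + (1,0)
step 2: (79, 4)  from 3·(20,1) + (19,1)
step 3: (99, 5)  from 1·(79,4) + (20,1)
(x₁, y₁) = (99, 5);  99² − 392·5² = 1 ✓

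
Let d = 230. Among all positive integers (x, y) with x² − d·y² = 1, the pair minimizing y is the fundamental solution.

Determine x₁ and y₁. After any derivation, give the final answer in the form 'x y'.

d=230: √d = [15; 6,30] (ℓ=2, even), read p_1/q_1
a_0=15:  p_0=15·1+0=15,  q_0=15·0+1=1
a_1=6:  p_1=6·15+1=91,  q_1=6·1+0=6
(x₁, y₁) = (91, 6);  91² − 230·6² = 1 ✓

91 6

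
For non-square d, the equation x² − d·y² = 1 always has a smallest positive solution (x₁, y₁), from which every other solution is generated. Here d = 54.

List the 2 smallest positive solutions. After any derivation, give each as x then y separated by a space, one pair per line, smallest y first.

d=54: √d = [7; 2,1,6,1,2,14] (ℓ=6, even), read p_5/q_5
k=0  a_k=7  p_k/q_k = 7/1
k=1  a_k=2  p_k/q_k = 15/2
…
k=4  a_k=1  p_k/q_k = 169/23
k=5  a_k=2  p_k/q_k = 485/66
(x₁, y₁) = (485, 66);  485² − 54·66² = 1 ✓
(485+66√54)^2 = 470449 + 64020√54

485 66
470449 64020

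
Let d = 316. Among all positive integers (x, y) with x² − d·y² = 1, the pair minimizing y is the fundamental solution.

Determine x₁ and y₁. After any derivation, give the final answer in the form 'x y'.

12799 720

[17; 1,3,2,8,2,3,1,34] for √316; ℓ=8 ⇒ convergent index 7
a_0=17:  p_0=17·1+0=17,  q_0=17·0+1=1
…
a_3=2:  p_3=2·71+18=160,  q_3=2·4+1=9
…
a_5=2:  p_5=2·1351+160=2862,  q_5=2·76+9=161
a_6=3:  p_6=3·2862+1351=9937,  q_6=3·161+76=559
a_7=1:  p_7=1·9937+2862=12799,  q_7=1·559+161=720
fundamental: x₁=12799, y₁=720  (since 163814401 − 316·518400 = 1)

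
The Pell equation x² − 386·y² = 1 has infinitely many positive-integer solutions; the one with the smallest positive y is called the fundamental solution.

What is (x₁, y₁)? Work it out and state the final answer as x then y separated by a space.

111555 5678

d=386: √d = [19; 1,1,1,4,1,18,1,4,1,1,1,38] (ℓ=12, even), read p_11/q_11
step 0: (19, 1)  from 19·(1,0) + (0,1)
step 1: (20, 1)  from 1·(19,1) + (1,0)
…
step 3: (59, 3)  from 1·(39,2) + (20,1)
step 4: (275, 14)  from 4·(59,3) + (39,2)
step 5: (334, 17)  from 1·(275,14) + (59,3)
…
step 9: (39392, 2005)  from 1·(32771,1668) + (6621,337)
step 10: (72163, 3673)  from 1·(39392,2005) + (32771,1668)
step 11: (111555, 5678)  from 1·(72163,3673) + (39392,2005)
fundamental: x₁=111555, y₁=5678  (since 12444518025 − 386·32239684 = 1)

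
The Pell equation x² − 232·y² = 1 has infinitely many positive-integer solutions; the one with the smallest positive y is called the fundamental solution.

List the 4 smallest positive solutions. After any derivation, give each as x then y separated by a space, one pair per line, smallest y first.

[15; 4,3,7,3,4,30] for √232; ℓ=6 ⇒ convergent index 5
step 0: (15, 1)  from 15·(1,0) + (0,1)
…
step 2: (198, 13)  from 3·(61,4) + (15,1)
step 3: (1447, 95)  from 7·(198,13) + (61,4)
step 4: (4539, 298)  from 3·(1447,95) + (198,13)
step 5: (19603, 1287)  from 4·(4539,298) + (1447,95)
(x₁, y₁) = (19603, 1287);  19603² − 232·1287² = 1 ✓
k=2:  x_2 = 19603·19603+232·1287·1287 = 768555217,  y_2 = 19603·1287+1287·19603 = 50458122
k=3:  x_3 = 19603·768555217+232·1287·50458122 = 30131975818099,  y_3 = 19603·50458122+1287·768555217 = 1978261129845
k=4:  x_4 = 19603·30131975818099+232·1287·1978261129845 = 1181354243155834177,  y_4 = 19603·1978261129845+1287·30131975818099 = 77559705806244948

19603 1287
768555217 50458122
30131975818099 1978261129845
1181354243155834177 77559705806244948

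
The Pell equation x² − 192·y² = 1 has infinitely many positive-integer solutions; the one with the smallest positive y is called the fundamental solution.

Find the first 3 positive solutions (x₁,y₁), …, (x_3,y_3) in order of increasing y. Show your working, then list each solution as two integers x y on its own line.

[13; 1,5,1,26] for √192; ℓ=4 ⇒ convergent index 3
i=0: a=13 ⇒ p=13, q=1
i=1: a=1 ⇒ p=14, q=1
i=2: a=5 ⇒ p=83, q=6
i=3: a=1 ⇒ p=97, q=7
→ (97, 7).  Check: 97²=9409, 192·7²=9408, difference 1.
k=2:  x_2 = 97·97+192·7·7 = 18817,  y_2 = 97·7+7·97 = 1358
k=3:  x_3 = 97·18817+192·7·1358 = 3650401,  y_3 = 97·1358+7·18817 = 263445

97 7
18817 1358
3650401 263445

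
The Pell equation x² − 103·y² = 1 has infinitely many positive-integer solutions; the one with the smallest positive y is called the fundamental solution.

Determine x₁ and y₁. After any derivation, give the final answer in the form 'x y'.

227528 22419

√103 → a₀=10, period (6,1,2,1,1,9,1,1,2,1,6,20); ℓ=12 even so k=11
k=0  a_k=10  p_k/q_k = 10/1
…
k=2  a_k=1  p_k/q_k = 71/7
…
k=4  a_k=1  p_k/q_k = 274/27
…
k=7  a_k=1  p_k/q_k = 5044/497
k=8  a_k=1  p_k/q_k = 9611/947
k=9  a_k=2  p_k/q_k = 24266/2391
k=10  a_k=1  p_k/q_k = 33877/3338
k=11  a_k=6  p_k/q_k = 227528/22419
→ (227528, 22419).  Check: 227528²=51768990784, 103·22419²=51768990783, difference 1.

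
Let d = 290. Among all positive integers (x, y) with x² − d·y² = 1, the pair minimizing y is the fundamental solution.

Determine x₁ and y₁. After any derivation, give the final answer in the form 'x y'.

579 34

d=290: √d = [17; 34] (ℓ=1, odd), read p_1/q_1
i=0: a=17 ⇒ p=17, q=1
i=1: a=34 ⇒ p=579, q=34
fundamental: x₁=579, y₁=34  (since 335241 − 290·1156 = 1)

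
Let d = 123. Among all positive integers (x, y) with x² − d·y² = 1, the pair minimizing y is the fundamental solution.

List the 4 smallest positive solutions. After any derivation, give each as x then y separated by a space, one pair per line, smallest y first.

d=123: √d = [11; 11,22] (ℓ=2, even), read p_1/q_1
a_0=11:  p_0=11·1+0=11,  q_0=11·0+1=1
a_1=11:  p_1=11·11+1=122,  q_1=11·1+0=11
fundamental: x₁=122, y₁=11  (since 14884 − 123·121 = 1)
(x_2, y_2) = (122·122 + 123·11·11, 122·11 + 11·122) = (29767, 2684)
(x_3, y_3) = (122·29767 + 123·11·2684, 122·2684 + 11·29767) = (7263026, 654885)
(x_4, y_4) = (122·7263026 + 123·11·654885, 122·654885 + 11·7263026) = (1772148577, 159789256)

122 11
29767 2684
7263026 654885
1772148577 159789256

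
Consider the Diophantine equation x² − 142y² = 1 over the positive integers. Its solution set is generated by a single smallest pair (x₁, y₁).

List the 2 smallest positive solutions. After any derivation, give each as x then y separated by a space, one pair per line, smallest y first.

143 12
40897 3432

d=142: √d = [11; 1,10,1,22] (ℓ=4, even), read p_3/q_3
a_0=11:  p_0=11·1+0=11,  q_0=11·0+1=1
a_1=1:  p_1=1·11+1=12,  q_1=1·1+0=1
a_2=10:  p_2=10·12+11=131,  q_2=10·1+1=11
a_3=1:  p_3=1·131+12=143,  q_3=1·11+1=12
fundamental: x₁=143, y₁=12  (since 20449 − 142·144 = 1)
n=2: (143,12)∘(143,12) = (143·143+142·12·12, 143·12+12·143) = (40897,3432)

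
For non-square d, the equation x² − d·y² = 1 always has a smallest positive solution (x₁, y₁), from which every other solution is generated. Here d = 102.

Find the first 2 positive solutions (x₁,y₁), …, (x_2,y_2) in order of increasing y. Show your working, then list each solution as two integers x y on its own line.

d=102: √d = [10; 10,20] (ℓ=2, even), read p_1/q_1
i=0: a=10 ⇒ p=10, q=1
i=1: a=10 ⇒ p=101, q=10
(x₁, y₁) = (101, 10);  101² − 102·10² = 1 ✓
(x_2, y_2) = (101·101 + 102·10·10, 101·10 + 10·101) = (20401, 2020)

101 10
20401 2020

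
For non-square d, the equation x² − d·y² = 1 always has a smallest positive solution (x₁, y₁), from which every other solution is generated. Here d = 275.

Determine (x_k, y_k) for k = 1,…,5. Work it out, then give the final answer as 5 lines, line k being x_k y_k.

199 12
79201 4776
31521799 1900836
12545596801 756527952
4993116004999 301096224060

d=275: √d = [16; 1,1,2,1,1,32] (ℓ=6, even), read p_5/q_5
step 0: (16, 1)  from 16·(1,0) + (0,1)
step 1: (17, 1)  from 1·(16,1) + (1,0)
step 2: (33, 2)  from 1·(17,1) + (16,1)
step 3: (83, 5)  from 2·(33,2) + (17,1)
step 4: (116, 7)  from 1·(83,5) + (33,2)
step 5: (199, 12)  from 1·(116,7) + (83,5)
→ (199, 12).  Check: 199²=39601, 275·12²=39600, difference 1.
(x_2, y_2) = (199·199 + 275·12·12, 199·12 + 12·199) = (79201, 4776)
(x_3, y_3) = (199·79201 + 275·12·4776, 199·4776 + 12·79201) = (31521799, 1900836)
(x_4, y_4) = (199·31521799 + 275·12·1900836, 199·1900836 + 12·31521799) = (12545596801, 756527952)
(x_5, y_5) = (199·12545596801 + 275·12·756527952, 199·756527952 + 12·12545596801) = (4993116004999, 301096224060)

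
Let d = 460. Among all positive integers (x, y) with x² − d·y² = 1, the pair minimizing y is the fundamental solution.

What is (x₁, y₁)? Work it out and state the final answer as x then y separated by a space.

[21; 2,4,3,1,2,10,2,1,3,4,2,42] for √460; ℓ=12 ⇒ convergent index 11
i=0: a=21 ⇒ p=21, q=1
i=1: a=2 ⇒ p=43, q=2
i=2: a=4 ⇒ p=193, q=9
i=3: a=3 ⇒ p=622, q=29
i=4: a=1 ⇒ p=815, q=38
i=5: a=2 ⇒ p=2252, q=105
i=6: a=10 ⇒ p=23335, q=1088
…
i=8: a=1 ⇒ p=72257, q=3369
i=9: a=3 ⇒ p=265693, q=12388
i=10: a=4 ⇒ p=1135029, q=52921
i=11: a=2 ⇒ p=2535751, q=118230
→ (2535751, 118230).  Check: 2535751²=6430033134001, 460·118230²=6430033134000, difference 1.

2535751 118230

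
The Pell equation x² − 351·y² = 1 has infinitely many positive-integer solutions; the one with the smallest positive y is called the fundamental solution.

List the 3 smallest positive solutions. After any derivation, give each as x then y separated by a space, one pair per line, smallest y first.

d=351: √d = [18; 1,2,1,3,2,2,2,3,1,2,1,36] (ℓ=12, even), read p_11/q_11
k=0  a_k=18  p_k/q_k = 18/1
…
k=4  a_k=3  p_k/q_k = 281/15
…
k=7  a_k=2  p_k/q_k = 3747/200
…
k=10  a_k=2  p_k/q_k = 45882/2449
k=11  a_k=1  p_k/q_k = 62425/3332
fundamental: x₁=62425, y₁=3332  (since 3896880625 − 351·11102224 = 1)
n=2: (62425,3332)∘(62425,3332) = (62425·62425+351·3332·3332, 62425·3332+3332·62425) = (7793761249,416000200)
n=3: (7793761249,416000200)∘(62425,3332) = (62425·7793761249+351·3332·416000200, 62425·416000200+3332·7793761249) = (973051091875225,51937624966668)

62425 3332
7793761249 416000200
973051091875225 51937624966668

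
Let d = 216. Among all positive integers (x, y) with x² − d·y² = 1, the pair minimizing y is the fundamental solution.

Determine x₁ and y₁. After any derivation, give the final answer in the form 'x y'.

√216 → a₀=14, period (1,2,3,2,1,28); ℓ=6 even so k=5
k=0  a_k=14  p_k/q_k = 14/1
…
k=2  a_k=2  p_k/q_k = 44/3
k=3  a_k=3  p_k/q_k = 147/10
k=4  a_k=2  p_k/q_k = 338/23
k=5  a_k=1  p_k/q_k = 485/33
(x₁, y₁) = (485, 33);  485² − 216·33² = 1 ✓

485 33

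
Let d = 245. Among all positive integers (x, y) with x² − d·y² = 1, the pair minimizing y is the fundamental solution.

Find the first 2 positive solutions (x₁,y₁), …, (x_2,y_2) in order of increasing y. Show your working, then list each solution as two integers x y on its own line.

51841 3312
5374978561 343394784

√245 = [15; 1,1,1,7,6,7,1,1,1,30, …], period ℓ=10 (even) → k=9
i=0: a=15 ⇒ p=15, q=1
…
i=2: a=1 ⇒ p=31, q=2
i=3: a=1 ⇒ p=47, q=3
…
i=5: a=6 ⇒ p=2207, q=141
i=6: a=7 ⇒ p=15809, q=1010
i=7: a=1 ⇒ p=18016, q=1151
i=8: a=1 ⇒ p=33825, q=2161
i=9: a=1 ⇒ p=51841, q=3312
→ (51841, 3312).  Check: 51841²=2687489281, 245·3312²=2687489280, difference 1.
(x_2, y_2) = (51841·51841 + 245·3312·3312, 51841·3312 + 3312·51841) = (5374978561, 343394784)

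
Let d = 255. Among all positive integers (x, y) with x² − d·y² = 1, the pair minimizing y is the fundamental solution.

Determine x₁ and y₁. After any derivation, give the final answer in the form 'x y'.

√255 → a₀=15, period (1,30); ℓ=2 even so k=1
step 0: (15, 1)  from 15·(1,0) + (0,1)
step 1: (16, 1)  from 1·(15,1) + (1,0)
(x₁, y₁) = (16, 1);  16² − 255·1² = 1 ✓

16 1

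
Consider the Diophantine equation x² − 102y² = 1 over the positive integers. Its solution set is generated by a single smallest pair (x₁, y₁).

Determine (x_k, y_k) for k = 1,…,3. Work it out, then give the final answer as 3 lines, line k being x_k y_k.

101 10
20401 2020
4120901 408030

[10; 10,20] for √102; ℓ=2 ⇒ convergent index 1
k=0  a_k=10  p_k/q_k = 10/1
k=1  a_k=10  p_k/q_k = 101/10
(x₁, y₁) = (101, 10);  101² − 102·10² = 1 ✓
k=2:  x_2 = 101·101+102·10·10 = 20401,  y_2 = 101·10+10·101 = 2020
k=3:  x_3 = 101·20401+102·10·2020 = 4120901,  y_3 = 101·2020+10·20401 = 408030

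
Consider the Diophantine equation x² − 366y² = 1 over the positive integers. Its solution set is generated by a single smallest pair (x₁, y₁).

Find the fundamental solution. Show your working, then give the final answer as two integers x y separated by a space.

√366 = [19; 7,1,1,1,2,12,2,1,1,1,7,38, …], period ℓ=12 (even) → k=11
a_0=19:  p_0=19·1+0=19,  q_0=19·0+1=1
a_1=7:  p_1=7·19+1=134,  q_1=7·1+0=7
a_2=1:  p_2=1·134+19=153,  q_2=1·7+1=8
a_3=1:  p_3=1·153+134=287,  q_3=1·8+7=15
a_4=1:  p_4=1·287+153=440,  q_4=1·15+8=23
a_5=2:  p_5=2·440+287=1167,  q_5=2·23+15=61
a_6=12:  p_6=12·1167+440=14444,  q_6=12·61+23=755
a_7=2:  p_7=2·14444+1167=30055,  q_7=2·755+61=1571
a_8=1:  p_8=1·30055+14444=44499,  q_8=1·1571+755=2326
a_9=1:  p_9=1·44499+30055=74554,  q_9=1·2326+1571=3897
a_10=1:  p_10=1·74554+44499=119053,  q_10=1·3897+2326=6223
a_11=7:  p_11=7·119053+74554=907925,  q_11=7·6223+3897=47458
→ (907925, 47458).  Check: 907925²=824327805625, 366·47458²=824327805624, difference 1.

907925 47458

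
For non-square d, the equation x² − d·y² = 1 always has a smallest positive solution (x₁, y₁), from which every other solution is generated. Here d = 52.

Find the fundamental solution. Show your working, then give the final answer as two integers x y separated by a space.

649 90

d=52: √d = [7; 4,1,2,1,4,14] (ℓ=6, even), read p_5/q_5
k=0  a_k=7  p_k/q_k = 7/1
…
k=3  a_k=2  p_k/q_k = 101/14
k=4  a_k=1  p_k/q_k = 137/19
k=5  a_k=4  p_k/q_k = 649/90
→ (649, 90).  Check: 649²=421201, 52·90²=421200, difference 1.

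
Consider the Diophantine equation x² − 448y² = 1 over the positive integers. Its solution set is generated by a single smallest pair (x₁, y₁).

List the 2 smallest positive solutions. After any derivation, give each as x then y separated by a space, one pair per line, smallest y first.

[21; 6,42] for √448; ℓ=2 ⇒ convergent index 1
a_0=21:  p_0=21·1+0=21,  q_0=21·0+1=1
a_1=6:  p_1=6·21+1=127,  q_1=6·1+0=6
fundamental: x₁=127, y₁=6  (since 16129 − 448·36 = 1)
n=2: (127,6)∘(127,6) = (127·127+448·6·6, 127·6+6·127) = (32257,1524)

127 6
32257 1524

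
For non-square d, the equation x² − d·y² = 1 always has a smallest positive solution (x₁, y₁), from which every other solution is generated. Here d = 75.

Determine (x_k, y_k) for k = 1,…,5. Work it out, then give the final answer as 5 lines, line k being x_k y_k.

26 3
1351 156
70226 8109
3650401 421512
189750626 21910515

√75 → a₀=8, period (1,1,1,16); ℓ=4 even so k=3
a_0=8:  p_0=8·1+0=8,  q_0=8·0+1=1
a_1=1:  p_1=1·8+1=9,  q_1=1·1+0=1
a_2=1:  p_2=1·9+8=17,  q_2=1·1+1=2
a_3=1:  p_3=1·17+9=26,  q_3=1·2+1=3
(x₁, y₁) = (26, 3);  26² − 75·3² = 1 ✓
k=2:  x_2 = 26·26+75·3·3 = 1351,  y_2 = 26·3+3·26 = 156
k=3:  x_3 = 26·1351+75·3·156 = 70226,  y_3 = 26·156+3·1351 = 8109
k=4:  x_4 = 26·70226+75·3·8109 = 3650401,  y_4 = 26·8109+3·70226 = 421512
k=5:  x_5 = 26·3650401+75·3·421512 = 189750626,  y_5 = 26·421512+3·3650401 = 21910515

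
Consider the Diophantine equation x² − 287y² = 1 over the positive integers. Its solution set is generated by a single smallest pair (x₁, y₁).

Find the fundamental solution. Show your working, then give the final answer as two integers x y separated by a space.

288 17

√287 → a₀=16, period (1,15,1,32); ℓ=4 even so k=3
i=0: a=16 ⇒ p=16, q=1
i=1: a=1 ⇒ p=17, q=1
i=2: a=15 ⇒ p=271, q=16
i=3: a=1 ⇒ p=288, q=17
fundamental: x₁=288, y₁=17  (since 82944 − 287·289 = 1)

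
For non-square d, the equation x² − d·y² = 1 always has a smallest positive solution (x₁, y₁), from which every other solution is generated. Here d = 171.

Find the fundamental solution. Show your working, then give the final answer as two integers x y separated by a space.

d=171: √d = [13; 13,26] (ℓ=2, even), read p_1/q_1
step 0: (13, 1)  from 13·(1,0) + (0,1)
step 1: (170, 13)  from 13·(13,1) + (1,0)
→ (170, 13).  Check: 170²=28900, 171·13²=28899, difference 1.

170 13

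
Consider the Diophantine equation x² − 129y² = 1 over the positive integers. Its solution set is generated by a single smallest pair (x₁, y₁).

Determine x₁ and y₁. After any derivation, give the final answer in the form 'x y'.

√129 → a₀=11, period (2,1,3,1,6,1,3,1,2,22); ℓ=10 even so k=9
a_0=11:  p_0=11·1+0=11,  q_0=11·0+1=1
…
a_2=1:  p_2=1·23+11=34,  q_2=1·2+1=3
a_3=3:  p_3=3·34+23=125,  q_3=3·3+2=11
a_4=1:  p_4=1·125+34=159,  q_4=1·11+3=14
a_5=6:  p_5=6·159+125=1079,  q_5=6·14+11=95
…
a_7=3:  p_7=3·1238+1079=4793,  q_7=3·109+95=422
a_8=1:  p_8=1·4793+1238=6031,  q_8=1·422+109=531
a_9=2:  p_9=2·6031+4793=16855,  q_9=2·531+422=1484
fundamental: x₁=16855, y₁=1484  (since 284091025 − 129·2202256 = 1)

16855 1484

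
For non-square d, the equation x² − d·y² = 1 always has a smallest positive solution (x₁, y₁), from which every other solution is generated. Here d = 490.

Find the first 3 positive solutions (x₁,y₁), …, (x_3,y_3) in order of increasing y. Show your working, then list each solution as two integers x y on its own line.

1039681 46968
2161873163521 97663474416
4495316905044313921 203077717488555624

[22; 7,2,1,4,4,4,1,2,7,44] for √490; ℓ=10 ⇒ convergent index 9
i=0: a=22 ⇒ p=22, q=1
i=1: a=7 ⇒ p=155, q=7
…
i=7: a=1 ⇒ p=50315, q=2273
i=8: a=2 ⇒ p=141338, q=6385
i=9: a=7 ⇒ p=1039681, q=46968
fundamental: x₁=1039681, y₁=46968  (since 1080936581761 − 490·2205993024 = 1)
(1039681+46968√490)^2 = 2161873163521 + 97663474416√490
(1039681+46968√490)^3 = 4495316905044313921 + 203077717488555624√490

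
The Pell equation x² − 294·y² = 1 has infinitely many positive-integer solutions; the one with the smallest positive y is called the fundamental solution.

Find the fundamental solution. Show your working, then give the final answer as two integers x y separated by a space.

[17; 6,1,4,1,6,34] for √294; ℓ=6 ⇒ convergent index 5
step 0: (17, 1)  from 17·(1,0) + (0,1)
…
step 2: (120, 7)  from 1·(103,6) + (17,1)
step 3: (583, 34)  from 4·(120,7) + (103,6)
step 4: (703, 41)  from 1·(583,34) + (120,7)
step 5: (4801, 280)  from 6·(703,41) + (583,34)
(x₁, y₁) = (4801, 280);  4801² − 294·280² = 1 ✓

4801 280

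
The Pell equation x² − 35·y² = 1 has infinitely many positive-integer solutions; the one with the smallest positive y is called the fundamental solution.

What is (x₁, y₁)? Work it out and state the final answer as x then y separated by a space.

6 1

[5; 1,10] for √35; ℓ=2 ⇒ convergent index 1
k=0  a_k=5  p_k/q_k = 5/1
k=1  a_k=1  p_k/q_k = 6/1
→ (6, 1).  Check: 6²=36, 35·1²=35, difference 1.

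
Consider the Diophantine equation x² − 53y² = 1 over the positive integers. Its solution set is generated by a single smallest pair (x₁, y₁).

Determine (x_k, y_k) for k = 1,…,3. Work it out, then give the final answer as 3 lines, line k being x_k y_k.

66249 9100
8777860001 1205731800
1163048894346249 159757052027300

√53 → a₀=7, period (3,1,1,3,14); ℓ=5 odd so k=9
i=0: a=7 ⇒ p=7, q=1
i=1: a=3 ⇒ p=22, q=3
i=2: a=1 ⇒ p=29, q=4
…
i=4: a=3 ⇒ p=182, q=25
…
i=6: a=3 ⇒ p=7979, q=1096
i=7: a=1 ⇒ p=10578, q=1453
i=8: a=1 ⇒ p=18557, q=2549
i=9: a=3 ⇒ p=66249, q=9100
→ (66249, 9100).  Check: 66249²=4388930001, 53·9100²=4388930000, difference 1.
k=2:  x_2 = 66249·66249+53·9100·9100 = 8777860001,  y_2 = 66249·9100+9100·66249 = 1205731800
k=3:  x_3 = 66249·8777860001+53·9100·1205731800 = 1163048894346249,  y_3 = 66249·1205731800+9100·8777860001 = 159757052027300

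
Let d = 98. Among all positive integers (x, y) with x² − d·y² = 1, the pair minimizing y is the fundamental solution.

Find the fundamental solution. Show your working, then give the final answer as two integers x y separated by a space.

99 10

√98 → a₀=9, period (1,8,1,18); ℓ=4 even so k=3
i=0: a=9 ⇒ p=9, q=1
…
i=2: a=8 ⇒ p=89, q=9
i=3: a=1 ⇒ p=99, q=10
fundamental: x₁=99, y₁=10  (since 9801 − 98·100 = 1)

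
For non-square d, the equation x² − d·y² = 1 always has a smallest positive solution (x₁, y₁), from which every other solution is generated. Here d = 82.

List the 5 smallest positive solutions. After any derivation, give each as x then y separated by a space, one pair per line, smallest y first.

√82 → a₀=9, period (18); ℓ=1 odd so k=1
i=0: a=9 ⇒ p=9, q=1
i=1: a=18 ⇒ p=163, q=18
→ (163, 18).  Check: 163²=26569, 82·18²=26568, difference 1.
(163+18√82)^2 = 53137 + 5868√82
(163+18√82)^3 = 17322499 + 1912950√82
(163+18√82)^4 = 5647081537 + 623615832√82
(163+18√82)^5 = 1840931258563 + 203296848282√82

163 18
53137 5868
17322499 1912950
5647081537 623615832
1840931258563 203296848282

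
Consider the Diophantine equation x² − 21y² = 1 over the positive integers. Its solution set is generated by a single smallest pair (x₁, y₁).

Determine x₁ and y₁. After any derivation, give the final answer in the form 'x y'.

√21 = [4; 1,1,2,1,1,8, …], period ℓ=6 (even) → k=5
k=0  a_k=4  p_k/q_k = 4/1
…
k=2  a_k=1  p_k/q_k = 9/2
k=3  a_k=2  p_k/q_k = 23/5
k=4  a_k=1  p_k/q_k = 32/7
k=5  a_k=1  p_k/q_k = 55/12
(x₁, y₁) = (55, 12);  55² − 21·12² = 1 ✓

55 12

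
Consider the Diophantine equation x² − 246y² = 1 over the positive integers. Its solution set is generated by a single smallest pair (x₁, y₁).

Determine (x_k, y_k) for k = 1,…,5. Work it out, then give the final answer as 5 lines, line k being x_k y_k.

d=246: √d = [15; 1,2,5,1,14,1,5,2,1,30] (ℓ=10, even), read p_9/q_9
i=0: a=15 ⇒ p=15, q=1
…
i=2: a=2 ⇒ p=47, q=3
i=3: a=5 ⇒ p=251, q=16
…
i=6: a=1 ⇒ p=4721, q=301
i=7: a=5 ⇒ p=28028, q=1787
i=8: a=2 ⇒ p=60777, q=3875
i=9: a=1 ⇒ p=88805, q=5662
(x₁, y₁) = (88805, 5662);  88805² − 246·5662² = 1 ✓
k=2:  x_2 = 88805·88805+246·5662·5662 = 15772656049,  y_2 = 88805·5662+5662·88805 = 1005627820
k=3:  x_3 = 88805·15772656049+246·5662·1005627820 = 2801381440774085,  y_3 = 88805·1005627820+5662·15772656049 = 178609557104538
k=4:  x_4 = 88805·2801381440774085+246·5662·178609557104538 = 497553357680112580801,  y_4 = 88805·178609557104538+5662·2801381440774085 = 31722843436331366360
k=5:  x_5 = 88805·497553357680112580801+246·5662·31722843436331366360 = 88370451854763414035291525,  y_5 = 88805·31722843436331366360+5662·497553357680112580801 = 5634294222548204422095062

88805 5662
15772656049 1005627820
2801381440774085 178609557104538
497553357680112580801 31722843436331366360
88370451854763414035291525 5634294222548204422095062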